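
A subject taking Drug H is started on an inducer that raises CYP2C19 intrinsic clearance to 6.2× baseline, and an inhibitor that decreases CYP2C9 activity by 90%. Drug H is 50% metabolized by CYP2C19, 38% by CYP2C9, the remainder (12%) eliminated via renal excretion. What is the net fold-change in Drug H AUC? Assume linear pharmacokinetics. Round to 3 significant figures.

The CYP2C19 pathway (50% of clearance) is boosted to 6.2× activity: 0.5 × 6.2 = 3.1.
The CYP2C9 pathway (38% of clearance) falls to 0.1× activity: 0.38 × 0.1 = 0.038.
The remaining 12% of clearance is unaffected.
New clearance relative to baseline: 3.1 + 0.038 + 0.12 = 3.258.
Because AUC varies inversely with clearance, the combined effect is 1 / 3.258 = 0.307.

0.307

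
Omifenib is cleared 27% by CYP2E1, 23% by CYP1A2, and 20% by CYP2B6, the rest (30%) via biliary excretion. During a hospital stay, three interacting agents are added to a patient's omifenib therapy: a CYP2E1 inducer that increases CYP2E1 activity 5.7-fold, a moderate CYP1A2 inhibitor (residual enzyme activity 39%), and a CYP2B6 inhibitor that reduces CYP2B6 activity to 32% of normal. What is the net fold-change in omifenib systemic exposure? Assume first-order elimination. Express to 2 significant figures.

The CYP2E1 pathway (27% of clearance) increases to 5.7× activity: 0.27 × 5.7 = 1.539.
The CYP1A2 pathway (23% of clearance) drops to 0.39× activity: 0.23 × 0.39 = 0.0897.
The CYP2B6 pathway (20% of clearance) falls to 0.32× activity: 0.2 × 0.32 = 0.064.
The remaining 30% of clearance is unaffected.
Relative clearance = 1.539 + 0.0897 + 0.064 + 0.3 = 1.9927.
Systemic exposure ∝ 1/CL: fold-change = 1 / 1.9927 = 0.50.

0.50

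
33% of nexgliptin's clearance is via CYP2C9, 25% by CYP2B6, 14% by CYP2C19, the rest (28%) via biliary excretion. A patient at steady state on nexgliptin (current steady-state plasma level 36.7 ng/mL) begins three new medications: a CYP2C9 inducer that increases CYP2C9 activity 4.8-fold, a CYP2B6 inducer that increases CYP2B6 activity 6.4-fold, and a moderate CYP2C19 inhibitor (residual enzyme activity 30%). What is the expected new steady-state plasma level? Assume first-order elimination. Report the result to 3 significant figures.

The CYP2C9 pathway (33% of clearance) increases to 4.8× activity: 0.33 × 4.8 = 1.584.
The CYP2B6 pathway (25% of clearance) rises to 6.4× activity: 0.25 × 6.4 = 1.6.
The CYP2C19 pathway (14% of clearance) falls to 0.3× activity: 0.14 × 0.3 = 0.042.
Non-CYP routes (28%) are unchanged.
New clearance relative to baseline: 1.584 + 1.6 + 0.042 + 0.28 = 3.506.
Dividing the baseline by the relative clearance: 36.7 / 3.506 = 10.5 ng/mL.

10.5 ng/mL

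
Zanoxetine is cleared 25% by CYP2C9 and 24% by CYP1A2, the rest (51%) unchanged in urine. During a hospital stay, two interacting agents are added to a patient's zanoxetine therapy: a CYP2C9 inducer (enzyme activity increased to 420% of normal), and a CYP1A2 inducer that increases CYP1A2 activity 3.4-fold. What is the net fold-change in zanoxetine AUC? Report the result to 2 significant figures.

CYP2C9: 0.25 × 4.2 = 1.05
CYP1A2: 0.24 × 3.4 = 0.816
Other: 0.51 (unchanged)
Relative clearance = 1.05 + 0.816 + 0.51 = 2.376.
AUC ∝ 1/CL: fold-change = 1 / 2.376 = 0.42.

0.42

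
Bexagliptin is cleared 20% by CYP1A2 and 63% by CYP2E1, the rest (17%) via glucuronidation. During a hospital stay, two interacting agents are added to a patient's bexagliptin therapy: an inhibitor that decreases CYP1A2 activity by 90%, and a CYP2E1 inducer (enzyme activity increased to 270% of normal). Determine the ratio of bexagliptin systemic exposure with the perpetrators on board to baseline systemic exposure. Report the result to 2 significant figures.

CYP1A2: 0.2 × 0.1 = 0.02
CYP2E1: 0.63 × 2.7 = 1.701
Other: 0.17 (unchanged)
Relative clearance = 0.02 + 1.701 + 0.17 = 1.891.
Because systemic exposure varies inversely with clearance, the combined effect is 1 / 1.891 = 0.53.

0.53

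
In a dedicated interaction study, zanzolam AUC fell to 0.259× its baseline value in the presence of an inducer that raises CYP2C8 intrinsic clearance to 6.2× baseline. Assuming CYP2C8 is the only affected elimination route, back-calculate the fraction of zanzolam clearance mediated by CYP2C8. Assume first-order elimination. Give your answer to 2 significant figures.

0.55

Call the CYP2C8 fraction fm. After the interaction, CL_new/CL_old = fm × 6.2 + (1 − fm).
AUC ratio = 1 / (new CL fraction), so new CL fraction = 1 / 0.259 = 3.861.
fm × 6.2 + 1 − fm = 3.861  ⇒  fm × (6.2 − 1) = 2.861  ⇒  fm = 0.55.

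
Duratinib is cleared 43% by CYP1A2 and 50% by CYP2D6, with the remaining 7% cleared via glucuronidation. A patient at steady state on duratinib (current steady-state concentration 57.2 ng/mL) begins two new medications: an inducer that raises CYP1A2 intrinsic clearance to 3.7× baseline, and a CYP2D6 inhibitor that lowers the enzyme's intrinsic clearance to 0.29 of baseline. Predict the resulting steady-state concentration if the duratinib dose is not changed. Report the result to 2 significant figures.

32 ng/mL

CYP1A2: 0.43 × 3.7 = 1.591
CYP2D6: 0.5 × 0.29 = 0.145
Other: 0.07 (unchanged)
New clearance relative to baseline: 1.591 + 0.145 + 0.07 = 1.806.
Dividing the baseline by the relative clearance: 57.2 / 1.806 = 32 ng/mL.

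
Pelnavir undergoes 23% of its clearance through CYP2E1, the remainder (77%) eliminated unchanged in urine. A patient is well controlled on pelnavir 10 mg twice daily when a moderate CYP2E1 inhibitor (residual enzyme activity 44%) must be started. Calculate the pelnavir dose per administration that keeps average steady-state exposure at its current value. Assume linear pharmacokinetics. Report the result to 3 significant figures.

8.71 mg

The CYP2E1 pathway (23% of clearance) falls to 0.44× activity: 0.23 × 0.44 = 0.1012.
The remaining 77% of clearance is unaffected.
New clearance relative to baseline: 0.1012 + 0.77 = 0.8712.
To maintain the same steady-state level, dose must scale with clearance: new dose = 10 × 0.8712 = 8.71 mg.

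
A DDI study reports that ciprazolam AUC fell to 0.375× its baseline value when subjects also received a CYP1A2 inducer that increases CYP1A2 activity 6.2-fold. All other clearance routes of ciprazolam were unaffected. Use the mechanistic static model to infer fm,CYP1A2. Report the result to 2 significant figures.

Write x for the fraction cleared via CYP1A2. The observed AUC change means clearance rose to 1/0.375 = 2.667 of baseline.
Only the CYP1A2 route changed, so 2.667 = x·6.2 + (1 − x), giving x = 0.32.

0.32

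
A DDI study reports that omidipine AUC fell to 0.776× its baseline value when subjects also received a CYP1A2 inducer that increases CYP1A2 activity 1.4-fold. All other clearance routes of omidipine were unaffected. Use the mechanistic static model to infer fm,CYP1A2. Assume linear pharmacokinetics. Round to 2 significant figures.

0.72

CL'/CL = 1 / 0.776 = 1.289
1.4·fm + (1 − fm) = 1.289
fm = (1.289 − 1) / (1.4 − 1) = 0.72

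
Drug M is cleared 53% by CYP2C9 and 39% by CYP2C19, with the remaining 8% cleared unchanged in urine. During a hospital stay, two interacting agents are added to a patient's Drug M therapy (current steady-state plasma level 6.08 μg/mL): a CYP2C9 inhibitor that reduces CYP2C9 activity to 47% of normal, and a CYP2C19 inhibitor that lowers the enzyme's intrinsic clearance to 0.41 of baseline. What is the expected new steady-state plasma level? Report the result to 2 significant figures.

The CYP2C9 pathway (53% of clearance) falls to 0.47× activity: 0.53 × 0.47 = 0.2491.
The CYP2C19 pathway (39% of clearance) is reduced to 0.41× activity: 0.39 × 0.41 = 0.1599.
The remaining 8% of clearance is unaffected.
New clearance relative to baseline: 0.2491 + 0.1599 + 0.08 = 0.489.
Steady-state plasma level ∝ 1/CL: new value = 6.08 / 0.489 = 12 μg/mL.

12 μg/mL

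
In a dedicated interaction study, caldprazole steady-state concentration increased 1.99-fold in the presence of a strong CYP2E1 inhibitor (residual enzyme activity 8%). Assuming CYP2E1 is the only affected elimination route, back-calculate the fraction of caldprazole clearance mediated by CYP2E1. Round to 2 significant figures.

CL'/CL = 1 / 1.99 = 0.5025
0.08·fm + (1 − fm) = 0.5025
fm = (0.5025 − 1) / (0.08 − 1) = 0.54

0.54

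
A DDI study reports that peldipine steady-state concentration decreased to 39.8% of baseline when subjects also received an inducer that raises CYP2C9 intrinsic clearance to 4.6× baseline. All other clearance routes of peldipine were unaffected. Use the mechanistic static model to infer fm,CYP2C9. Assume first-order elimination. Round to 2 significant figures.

0.42

Call the CYP2C9 fraction fm. After the interaction, CL_new/CL_old = fm × 4.6 + (1 − fm).
Steady-state concentration ratio = 1 / (new CL fraction), so new CL fraction = 1 / 0.398 = 2.513.
fm × 4.6 + 1 − fm = 2.513  ⇒  fm × (4.6 − 1) = 1.513  ⇒  fm = 0.42.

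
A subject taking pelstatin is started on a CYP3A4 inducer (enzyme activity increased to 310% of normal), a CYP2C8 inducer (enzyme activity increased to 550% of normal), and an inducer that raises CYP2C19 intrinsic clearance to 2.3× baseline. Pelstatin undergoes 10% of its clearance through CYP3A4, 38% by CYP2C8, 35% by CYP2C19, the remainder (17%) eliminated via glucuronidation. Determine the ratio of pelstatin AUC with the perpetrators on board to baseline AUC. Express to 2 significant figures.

The CYP3A4 pathway (10% of clearance) increases to 3.1× activity: 0.1 × 3.1 = 0.31.
The CYP2C8 pathway (38% of clearance) increases to 5.5× activity: 0.38 × 5.5 = 2.09.
The CYP2C19 pathway (35% of clearance) is boosted to 2.3× activity: 0.35 × 2.3 = 0.805.
The remaining 17% of clearance is unaffected.
New clearance relative to baseline: 0.31 + 2.09 + 0.805 + 0.17 = 3.375.
Because AUC varies inversely with clearance, the combined effect is 1 / 3.375 = 0.30.

0.30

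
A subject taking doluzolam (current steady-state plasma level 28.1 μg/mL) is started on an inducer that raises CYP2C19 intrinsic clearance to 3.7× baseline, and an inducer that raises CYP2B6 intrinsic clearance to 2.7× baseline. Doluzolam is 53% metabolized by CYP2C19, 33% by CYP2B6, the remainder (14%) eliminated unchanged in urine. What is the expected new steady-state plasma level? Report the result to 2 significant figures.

The CYP2C19 pathway (53% of clearance) rises to 3.7× activity: 0.53 × 3.7 = 1.961.
The CYP2B6 pathway (33% of clearance) is boosted to 2.7× activity: 0.33 × 2.7 = 0.891.
Non-CYP routes (14%) are unchanged.
New clearance relative to baseline: 1.961 + 0.891 + 0.14 = 2.992.
New steady-state plasma level = 28.1 / 2.992 = 9.4 μg/mL (concentration scales inversely with clearance).

9.4 μg/mL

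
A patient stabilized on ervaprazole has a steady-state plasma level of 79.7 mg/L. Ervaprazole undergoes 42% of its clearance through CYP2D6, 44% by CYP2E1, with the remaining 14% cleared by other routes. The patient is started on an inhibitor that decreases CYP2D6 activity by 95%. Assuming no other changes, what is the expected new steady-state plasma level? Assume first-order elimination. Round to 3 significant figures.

The CYP2D6 pathway (42% of clearance) drops to 0.05× activity: 0.42 × 0.05 = 0.021.
CYP2E1 (44%) and the residual 14% are unaffected.
Relative clearance = 0.021 + 0.44 + 0.14 = 0.601.
With dosing unchanged, steady-state plasma level scales as 1/CL: 79.7 / 0.601 = 133 mg/L.

133 mg/L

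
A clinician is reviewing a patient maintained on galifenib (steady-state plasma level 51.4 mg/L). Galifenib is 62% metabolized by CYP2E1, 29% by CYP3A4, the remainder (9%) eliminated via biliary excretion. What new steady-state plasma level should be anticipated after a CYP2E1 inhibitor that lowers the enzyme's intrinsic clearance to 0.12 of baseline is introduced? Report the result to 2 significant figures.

CYP2E1: 0.62 × 0.12 = 0.0744
CYP3A4: 0.29 (unchanged)
Other: 0.09 (unchanged)
CL_new/CL_old = 0.0744 + 0.29 + 0.09 = 0.4544.
New steady-state plasma level = baseline ÷ relative clearance = 51.4 / 0.4544 = 1.1 × 10² mg/L.

1.1 × 10² mg/L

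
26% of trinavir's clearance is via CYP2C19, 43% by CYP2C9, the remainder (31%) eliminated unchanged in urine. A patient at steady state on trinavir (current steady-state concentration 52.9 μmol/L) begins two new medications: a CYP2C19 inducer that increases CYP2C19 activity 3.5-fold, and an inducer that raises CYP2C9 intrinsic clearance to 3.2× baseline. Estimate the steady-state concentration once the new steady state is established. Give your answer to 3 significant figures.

20.4 μmol/L

The CYP2C19 pathway (26% of clearance) rises to 3.5× activity: 0.26 × 3.5 = 0.91.
The CYP2C9 pathway (43% of clearance) rises to 3.2× activity: 0.43 × 3.2 = 1.376.
Non-CYP routes (31%) are unchanged.
Relative clearance = 0.91 + 1.376 + 0.31 = 2.596.
Steady-state concentration ∝ 1/CL: new value = 52.9 / 2.596 = 20.4 μmol/L.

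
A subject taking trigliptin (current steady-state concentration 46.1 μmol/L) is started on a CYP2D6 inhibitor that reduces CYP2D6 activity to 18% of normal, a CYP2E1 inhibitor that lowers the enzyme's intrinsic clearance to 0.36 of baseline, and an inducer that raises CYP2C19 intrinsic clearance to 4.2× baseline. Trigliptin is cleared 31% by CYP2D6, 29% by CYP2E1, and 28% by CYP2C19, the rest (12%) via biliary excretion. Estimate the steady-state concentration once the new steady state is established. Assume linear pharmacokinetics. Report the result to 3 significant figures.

The CYP2D6 pathway (31% of clearance) is reduced to 0.18× activity: 0.31 × 0.18 = 0.0558.
The CYP2E1 pathway (29% of clearance) is reduced to 0.36× activity: 0.29 × 0.36 = 0.1044.
The CYP2C19 pathway (28% of clearance) increases to 4.2× activity: 0.28 × 4.2 = 1.176.
Non-CYP routes (12%) are unchanged.
CL_new/CL_old = 0.0558 + 0.1044 + 1.176 + 0.12 = 1.4562.
Steady-state concentration ∝ 1/CL: new value = 46.1 / 1.4562 = 31.7 μmol/L.

31.7 μmol/L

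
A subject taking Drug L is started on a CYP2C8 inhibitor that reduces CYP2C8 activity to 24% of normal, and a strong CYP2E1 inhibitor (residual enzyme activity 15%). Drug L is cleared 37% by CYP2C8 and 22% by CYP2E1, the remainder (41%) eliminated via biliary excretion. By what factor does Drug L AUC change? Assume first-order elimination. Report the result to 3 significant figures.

1.88

The CYP2C8 pathway (37% of clearance) falls to 0.24× activity: 0.37 × 0.24 = 0.0888.
The CYP2E1 pathway (22% of clearance) is reduced to 0.15× activity: 0.22 × 0.15 = 0.033.
The remaining 41% of clearance is unaffected.
CL_new/CL_old = 0.0888 + 0.033 + 0.41 = 0.5318.
AUC ∝ 1/CL: fold-change = 1 / 0.5318 = 1.88.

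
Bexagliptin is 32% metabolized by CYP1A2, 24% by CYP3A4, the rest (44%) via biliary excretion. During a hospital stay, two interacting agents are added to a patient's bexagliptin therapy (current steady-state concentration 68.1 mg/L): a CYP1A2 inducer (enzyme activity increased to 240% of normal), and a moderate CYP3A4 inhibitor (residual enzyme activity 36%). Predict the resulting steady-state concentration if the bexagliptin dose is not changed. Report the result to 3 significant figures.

The CYP1A2 pathway (32% of clearance) increases to 2.4× activity: 0.32 × 2.4 = 0.768.
The CYP3A4 pathway (24% of clearance) drops to 0.36× activity: 0.24 × 0.36 = 0.0864.
The remaining 44% of clearance is unaffected.
Relative clearance = 0.768 + 0.0864 + 0.44 = 1.2944.
Steady-state concentration ∝ 1/CL: new value = 68.1 / 1.2944 = 52.6 mg/L.

52.6 mg/L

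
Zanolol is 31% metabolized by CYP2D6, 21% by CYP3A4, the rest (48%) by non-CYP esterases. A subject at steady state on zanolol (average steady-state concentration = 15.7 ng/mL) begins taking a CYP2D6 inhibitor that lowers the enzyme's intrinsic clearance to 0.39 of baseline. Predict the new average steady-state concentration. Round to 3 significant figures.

19.4 ng/mL

CYP2D6: 0.31 × 0.39 = 0.1209
CYP3A4: 0.21 (unchanged)
Other: 0.48 (unchanged)
New clearance relative to baseline: 0.1209 + 0.21 + 0.48 = 0.8109.
Average steady-state concentration ∝ 1/CL, so new value = 15.7 / 0.8109 = 19.4 ng/mL.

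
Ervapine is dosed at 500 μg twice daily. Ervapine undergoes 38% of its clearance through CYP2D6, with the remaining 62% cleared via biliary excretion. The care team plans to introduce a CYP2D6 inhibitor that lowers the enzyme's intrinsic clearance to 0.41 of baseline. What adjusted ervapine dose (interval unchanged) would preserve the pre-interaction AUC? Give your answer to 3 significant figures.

388 μg

CYP2D6: 0.38 × 0.41 = 0.1558
Other: 0.62 (unchanged)
New clearance relative to baseline: 0.1558 + 0.62 = 0.7758.
To maintain the same steady-state level, dose must scale with clearance: new dose = 500 × 0.7758 = 388 μg.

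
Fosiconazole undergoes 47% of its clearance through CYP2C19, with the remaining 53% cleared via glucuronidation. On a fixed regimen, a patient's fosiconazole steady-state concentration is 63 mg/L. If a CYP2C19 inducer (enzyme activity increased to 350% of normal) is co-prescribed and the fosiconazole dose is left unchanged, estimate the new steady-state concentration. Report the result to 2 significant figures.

CYP2C19: 0.47 × 3.5 = 1.645
Other: 0.53 (unchanged)
New clearance relative to baseline: 1.645 + 0.53 = 2.175.
Steady-state concentration ∝ 1/CL, so new value = 63 / 2.175 = 29 mg/L.

29 mg/L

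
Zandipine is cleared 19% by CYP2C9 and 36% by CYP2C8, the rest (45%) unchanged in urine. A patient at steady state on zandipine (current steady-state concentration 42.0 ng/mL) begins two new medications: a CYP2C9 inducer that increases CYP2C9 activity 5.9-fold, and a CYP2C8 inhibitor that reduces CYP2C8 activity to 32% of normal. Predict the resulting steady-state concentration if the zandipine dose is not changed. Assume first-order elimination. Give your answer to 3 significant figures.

CYP2C9: 0.19 × 5.9 = 1.121
CYP2C8: 0.36 × 0.32 = 0.1152
Other: 0.45 (unchanged)
New clearance relative to baseline: 1.121 + 0.1152 + 0.45 = 1.6862.
New steady-state concentration = 42.0 / 1.6862 = 24.9 ng/mL (concentration scales inversely with clearance).

24.9 ng/mL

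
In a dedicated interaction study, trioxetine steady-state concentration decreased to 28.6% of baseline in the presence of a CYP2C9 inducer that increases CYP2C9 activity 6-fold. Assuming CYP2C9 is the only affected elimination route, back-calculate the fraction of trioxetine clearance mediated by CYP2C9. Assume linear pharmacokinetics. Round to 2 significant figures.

Let x = fm,CYP2C9. Because steady-state concentration ∝ 1/CL, relative clearance rose to 1/0.286 = 3.497.
Setting x·6 + (1 − x) = 3.497 and solving: x = (3.497 − 1)/(6 − 1) = 0.50.

0.50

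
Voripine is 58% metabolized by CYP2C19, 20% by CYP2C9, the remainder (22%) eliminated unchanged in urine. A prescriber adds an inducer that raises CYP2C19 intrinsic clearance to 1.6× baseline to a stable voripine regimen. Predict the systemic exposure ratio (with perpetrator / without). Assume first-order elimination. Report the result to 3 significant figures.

0.742

The CYP2C19 pathway (58% of clearance) is boosted to 1.6× activity: 0.58 × 1.6 = 0.928.
CYP2C9 (20%) and the residual 22% are unaffected.
Relative clearance = 0.928 + 0.2 + 0.22 = 1.348.
Systemic exposure is inversely proportional to clearance, so the fold-change is 1 / 1.348 = 0.742.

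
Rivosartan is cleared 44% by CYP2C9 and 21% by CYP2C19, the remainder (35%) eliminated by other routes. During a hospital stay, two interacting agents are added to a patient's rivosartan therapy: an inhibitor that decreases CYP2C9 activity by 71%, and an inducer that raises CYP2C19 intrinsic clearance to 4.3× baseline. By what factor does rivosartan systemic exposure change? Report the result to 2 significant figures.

0.72

The CYP2C9 pathway (44% of clearance) drops to 0.29× activity: 0.44 × 0.29 = 0.1276.
The CYP2C19 pathway (21% of clearance) increases to 4.3× activity: 0.21 × 4.3 = 0.903.
Non-CYP routes (35%) are unchanged.
New clearance relative to baseline: 0.1276 + 0.903 + 0.35 = 1.3806.
Net systemic exposure ratio = 1 / 1.3806 = 0.72.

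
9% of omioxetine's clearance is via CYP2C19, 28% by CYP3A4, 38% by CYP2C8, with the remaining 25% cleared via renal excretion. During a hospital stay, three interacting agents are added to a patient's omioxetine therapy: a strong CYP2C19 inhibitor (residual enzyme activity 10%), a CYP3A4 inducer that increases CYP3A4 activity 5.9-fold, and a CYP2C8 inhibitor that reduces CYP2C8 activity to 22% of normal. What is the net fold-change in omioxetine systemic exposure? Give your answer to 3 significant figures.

The CYP2C19 pathway (9% of clearance) is reduced to 0.1× activity: 0.09 × 0.1 = 0.009.
The CYP3A4 pathway (28% of clearance) rises to 5.9× activity: 0.28 × 5.9 = 1.652.
The CYP2C8 pathway (38% of clearance) drops to 0.22× activity: 0.38 × 0.22 = 0.0836.
Non-CYP routes (25%) are unchanged.
New clearance relative to baseline: 0.009 + 1.652 + 0.0836 + 0.25 = 1.9946.
Net systemic exposure ratio = 1 / 1.9946 = 0.501.

0.501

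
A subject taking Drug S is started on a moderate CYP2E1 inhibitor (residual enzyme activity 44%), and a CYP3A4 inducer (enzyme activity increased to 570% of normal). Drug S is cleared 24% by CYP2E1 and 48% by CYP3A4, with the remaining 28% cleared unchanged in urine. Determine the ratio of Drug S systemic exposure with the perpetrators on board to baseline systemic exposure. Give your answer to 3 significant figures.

The CYP2E1 pathway (24% of clearance) falls to 0.44× activity: 0.24 × 0.44 = 0.1056.
The CYP3A4 pathway (48% of clearance) increases to 5.7× activity: 0.48 × 5.7 = 2.736.
The remaining 28% of clearance is unaffected.
CL_new/CL_old = 0.1056 + 2.736 + 0.28 = 3.1216.
Net systemic exposure ratio = 1 / 3.1216 = 0.320.

0.320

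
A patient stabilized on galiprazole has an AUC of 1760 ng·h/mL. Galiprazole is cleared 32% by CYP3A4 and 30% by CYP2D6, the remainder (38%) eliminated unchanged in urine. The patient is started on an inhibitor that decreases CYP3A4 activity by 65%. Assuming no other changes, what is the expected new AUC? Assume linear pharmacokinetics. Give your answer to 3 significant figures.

The CYP3A4 pathway (32% of clearance) drops to 0.35× activity: 0.32 × 0.35 = 0.112.
CYP2D6 (30%) and the residual 38% are unaffected.
Relative clearance = 0.112 + 0.3 + 0.38 = 0.792.
New AUC = baseline ÷ relative clearance = 1760 / 0.792 = 2.22 × 10³ ng·h/mL.

2.22 × 10³ ng·h/mL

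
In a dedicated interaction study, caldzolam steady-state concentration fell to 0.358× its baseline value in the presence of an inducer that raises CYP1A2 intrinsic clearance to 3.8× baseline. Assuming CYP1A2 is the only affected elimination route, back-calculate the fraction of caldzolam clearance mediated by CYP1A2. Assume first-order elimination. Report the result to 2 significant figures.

Call the CYP1A2 fraction fm. After the interaction, CL_new/CL_old = fm × 3.8 + (1 − fm).
Steady-state concentration ratio = 1 / (new CL fraction), so new CL fraction = 1 / 0.358 = 2.793.
fm × 3.8 + 1 − fm = 2.793  ⇒  fm × (3.8 − 1) = 1.793  ⇒  fm = 0.64.

0.64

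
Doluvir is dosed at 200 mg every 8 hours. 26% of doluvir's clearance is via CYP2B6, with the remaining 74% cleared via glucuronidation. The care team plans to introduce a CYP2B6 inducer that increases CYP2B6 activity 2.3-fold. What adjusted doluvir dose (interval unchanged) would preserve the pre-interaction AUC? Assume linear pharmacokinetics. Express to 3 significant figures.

268 mg

The CYP2B6 pathway (26% of clearance) rises to 2.3× activity: 0.26 × 2.3 = 0.598.
Non-CYP routes (74%) are unchanged.
Relative clearance = 0.598 + 0.74 = 1.338.
Exposure is unchanged when dose changes in proportion to clearance. New dose = 200 mg × 1.338 = 268 mg.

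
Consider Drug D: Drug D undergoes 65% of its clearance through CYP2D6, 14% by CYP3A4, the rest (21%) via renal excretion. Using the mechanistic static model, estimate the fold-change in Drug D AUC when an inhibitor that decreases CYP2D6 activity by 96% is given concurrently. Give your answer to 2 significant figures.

2.7

CYP2D6: 0.65 × 0.04 = 0.026
CYP3A4: 0.14 (unchanged)
Other: 0.21 (unchanged)
CL_new/CL_old = 0.026 + 0.14 + 0.21 = 0.376.
Since AUC ∝ 1/CL, the ratio is 1 / 0.376 = 2.7.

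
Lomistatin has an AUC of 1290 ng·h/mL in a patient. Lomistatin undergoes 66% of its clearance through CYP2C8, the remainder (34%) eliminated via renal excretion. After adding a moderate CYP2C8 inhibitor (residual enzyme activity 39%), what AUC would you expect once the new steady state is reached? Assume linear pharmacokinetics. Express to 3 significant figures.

CYP2C8: 0.66 × 0.39 = 0.2574
Other: 0.34 (unchanged)
New clearance relative to baseline: 0.2574 + 0.34 = 0.5974.
With dosing unchanged, AUC scales as 1/CL: 1290 / 0.5974 = 2.16 × 10³ ng·h/mL.

2.16 × 10³ ng·h/mL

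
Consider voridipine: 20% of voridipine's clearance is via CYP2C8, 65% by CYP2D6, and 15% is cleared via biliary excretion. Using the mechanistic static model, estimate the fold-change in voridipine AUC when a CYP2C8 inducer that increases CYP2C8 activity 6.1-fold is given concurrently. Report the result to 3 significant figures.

0.495

The CYP2C8 pathway (20% of clearance) is boosted to 6.1× activity: 0.2 × 6.1 = 1.22.
CYP2D6 (65%) and the residual 15% are unaffected.
Relative clearance = 1.22 + 0.65 + 0.15 = 2.02.
Since AUC ∝ 1/CL, the ratio is 1 / 2.02 = 0.495.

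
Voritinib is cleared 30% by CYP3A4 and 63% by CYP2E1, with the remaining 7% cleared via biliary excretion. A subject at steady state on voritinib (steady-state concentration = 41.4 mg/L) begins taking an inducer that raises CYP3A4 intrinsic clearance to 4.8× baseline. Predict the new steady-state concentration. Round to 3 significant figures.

The CYP3A4 pathway (30% of clearance) is boosted to 4.8× activity: 0.3 × 4.8 = 1.44.
CYP2E1 (63%) and the residual 7% are unaffected.
New clearance relative to baseline: 1.44 + 0.63 + 0.07 = 2.14.
With dosing unchanged, steady-state concentration scales as 1/CL: 41.4 / 2.14 = 19.3 mg/L.

19.3 mg/L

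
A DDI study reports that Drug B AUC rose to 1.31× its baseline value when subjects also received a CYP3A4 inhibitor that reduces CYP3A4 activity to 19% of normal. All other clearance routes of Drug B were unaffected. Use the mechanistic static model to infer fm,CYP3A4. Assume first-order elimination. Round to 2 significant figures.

Call the CYP3A4 fraction fm. After the interaction, CL_new/CL_old = fm × 0.19 + (1 − fm).
AUC ratio = 1 / (new CL fraction), so new CL fraction = 1 / 1.31 = 0.7634.
fm × 0.19 + 1 − fm = 0.7634  ⇒  fm × (0.19 − 1) = −0.2366  ⇒  fm = 0.29.

0.29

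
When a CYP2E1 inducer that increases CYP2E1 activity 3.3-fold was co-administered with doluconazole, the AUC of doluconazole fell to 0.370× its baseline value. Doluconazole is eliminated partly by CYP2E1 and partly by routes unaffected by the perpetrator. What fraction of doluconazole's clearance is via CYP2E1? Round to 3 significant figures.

0.740

CL'/CL = 1 / 0.370 = 2.703
3.3·fm + (1 − fm) = 2.703
fm = (2.703 − 1) / (3.3 − 1) = 0.740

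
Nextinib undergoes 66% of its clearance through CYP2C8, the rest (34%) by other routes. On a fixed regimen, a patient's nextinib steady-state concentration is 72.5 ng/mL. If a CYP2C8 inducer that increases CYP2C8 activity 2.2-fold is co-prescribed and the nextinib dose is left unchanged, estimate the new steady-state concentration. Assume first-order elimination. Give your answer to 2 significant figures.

CYP2C8: 0.66 × 2.2 = 1.452
Other: 0.34 (unchanged)
CL_new/CL_old = 1.452 + 0.34 = 1.792.
With dosing unchanged, steady-state concentration scales as 1/CL: 72.5 / 1.792 = 40 ng/mL.

40 ng/mL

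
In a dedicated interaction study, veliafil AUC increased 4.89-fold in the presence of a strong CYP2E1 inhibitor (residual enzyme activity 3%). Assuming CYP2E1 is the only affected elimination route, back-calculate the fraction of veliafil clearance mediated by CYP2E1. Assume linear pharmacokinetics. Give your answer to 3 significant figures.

Let fm be the CYP2E1 fraction. New clearance relative to baseline = fm × 0.03 + (1 − fm).
AUC ratio = 1 / (new CL fraction), so new CL fraction = 1 / 4.89 = 0.2045.
fm × 0.03 + 1 − fm = 0.2045  ⇒  fm × (0.03 − 1) = −0.7955  ⇒  fm = 0.820.

0.820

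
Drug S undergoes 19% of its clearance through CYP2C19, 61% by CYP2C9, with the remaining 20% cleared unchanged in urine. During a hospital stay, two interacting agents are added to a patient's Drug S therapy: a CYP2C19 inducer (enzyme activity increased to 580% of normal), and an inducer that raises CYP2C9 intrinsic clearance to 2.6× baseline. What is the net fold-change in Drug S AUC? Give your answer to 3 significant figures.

0.346

The CYP2C19 pathway (19% of clearance) is boosted to 5.8× activity: 0.19 × 5.8 = 1.102.
The CYP2C9 pathway (61% of clearance) rises to 2.6× activity: 0.61 × 2.6 = 1.586.
Non-CYP routes (20%) are unchanged.
CL_new/CL_old = 1.102 + 1.586 + 0.2 = 2.888.
AUC ∝ 1/CL: fold-change = 1 / 2.888 = 0.346.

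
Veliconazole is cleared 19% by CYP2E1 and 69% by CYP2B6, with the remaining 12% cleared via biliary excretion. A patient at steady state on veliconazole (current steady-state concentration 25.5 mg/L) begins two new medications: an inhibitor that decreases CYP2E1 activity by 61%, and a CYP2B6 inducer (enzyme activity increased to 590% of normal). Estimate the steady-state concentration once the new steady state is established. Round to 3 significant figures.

CYP2E1: 0.19 × 0.39 = 0.0741
CYP2B6: 0.69 × 5.9 = 4.071
Other: 0.12 (unchanged)
Relative clearance = 0.0741 + 4.071 + 0.12 = 4.2651.
Steady-state concentration ∝ 1/CL: new value = 25.5 / 4.2651 = 5.98 mg/L.

5.98 mg/L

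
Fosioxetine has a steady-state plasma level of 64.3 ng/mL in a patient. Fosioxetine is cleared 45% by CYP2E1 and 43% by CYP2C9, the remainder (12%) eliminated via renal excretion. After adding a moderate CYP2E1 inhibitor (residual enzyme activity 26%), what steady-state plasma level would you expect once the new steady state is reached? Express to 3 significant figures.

The CYP2E1 pathway (45% of clearance) falls to 0.26× activity: 0.45 × 0.26 = 0.117.
CYP2C9 (43%) and the residual 12% are unaffected.
CL_new/CL_old = 0.117 + 0.43 + 0.12 = 0.667.
Steady-state plasma level ∝ 1/CL, so new value = 64.3 / 0.667 = 96.4 ng/mL.

96.4 ng/mL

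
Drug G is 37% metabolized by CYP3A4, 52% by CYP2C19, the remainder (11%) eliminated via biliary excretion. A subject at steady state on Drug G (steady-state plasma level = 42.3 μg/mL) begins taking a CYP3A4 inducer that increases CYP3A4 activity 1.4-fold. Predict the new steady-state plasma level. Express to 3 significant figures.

CYP3A4: 0.37 × 1.4 = 0.518
CYP2C19: 0.52 (unchanged)
Other: 0.11 (unchanged)
Relative clearance = 0.518 + 0.52 + 0.11 = 1.148.
New steady-state plasma level = baseline ÷ relative clearance = 42.3 / 1.148 = 36.8 μg/mL.

36.8 μg/mL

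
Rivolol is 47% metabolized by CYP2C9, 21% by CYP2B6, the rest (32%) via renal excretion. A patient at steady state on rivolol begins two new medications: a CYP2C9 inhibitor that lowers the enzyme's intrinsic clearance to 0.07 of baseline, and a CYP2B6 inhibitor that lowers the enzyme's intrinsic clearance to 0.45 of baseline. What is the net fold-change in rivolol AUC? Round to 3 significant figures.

2.24

The CYP2C9 pathway (47% of clearance) falls to 0.07× activity: 0.47 × 0.07 = 0.0329.
The CYP2B6 pathway (21% of clearance) falls to 0.45× activity: 0.21 × 0.45 = 0.0945.
The remaining 32% of clearance is unaffected.
Relative clearance = 0.0329 + 0.0945 + 0.32 = 0.4474.
AUC ∝ 1/CL: fold-change = 1 / 0.4474 = 2.24.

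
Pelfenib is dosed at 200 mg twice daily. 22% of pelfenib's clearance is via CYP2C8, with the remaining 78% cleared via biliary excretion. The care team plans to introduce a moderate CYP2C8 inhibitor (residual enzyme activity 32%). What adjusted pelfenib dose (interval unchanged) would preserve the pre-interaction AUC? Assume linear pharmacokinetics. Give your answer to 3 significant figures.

CYP2C8: 0.22 × 0.32 = 0.0704
Other: 0.78 (unchanged)
Relative clearance = 0.0704 + 0.78 = 0.8504.
To maintain the same steady-state level, dose must scale with clearance: new dose = 200 × 0.8504 = 170 mg.

170 mg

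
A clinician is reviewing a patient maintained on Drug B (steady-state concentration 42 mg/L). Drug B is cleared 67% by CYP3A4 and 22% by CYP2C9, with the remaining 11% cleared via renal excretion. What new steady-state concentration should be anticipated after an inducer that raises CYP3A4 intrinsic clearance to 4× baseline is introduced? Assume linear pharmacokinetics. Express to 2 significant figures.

The CYP3A4 pathway (67% of clearance) is boosted to 4× activity: 0.67 × 4 = 2.68.
CYP2C9 (22%) and the residual 11% are unaffected.
Relative clearance = 2.68 + 0.22 + 0.11 = 3.01.
With dosing unchanged, steady-state concentration scales as 1/CL: 42 / 3.01 = 14 mg/L.

14 mg/L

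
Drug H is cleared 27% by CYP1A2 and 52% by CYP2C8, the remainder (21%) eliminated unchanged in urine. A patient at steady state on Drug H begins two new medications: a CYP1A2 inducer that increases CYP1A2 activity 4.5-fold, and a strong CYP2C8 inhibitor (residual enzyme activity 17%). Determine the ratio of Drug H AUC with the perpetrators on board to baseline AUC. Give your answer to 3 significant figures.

The CYP1A2 pathway (27% of clearance) rises to 4.5× activity: 0.27 × 4.5 = 1.215.
The CYP2C8 pathway (52% of clearance) is reduced to 0.17× activity: 0.52 × 0.17 = 0.0884.
The remaining 21% of clearance is unaffected.
Relative clearance = 1.215 + 0.0884 + 0.21 = 1.5134.
Net AUC ratio = 1 / 1.5134 = 0.661.

0.661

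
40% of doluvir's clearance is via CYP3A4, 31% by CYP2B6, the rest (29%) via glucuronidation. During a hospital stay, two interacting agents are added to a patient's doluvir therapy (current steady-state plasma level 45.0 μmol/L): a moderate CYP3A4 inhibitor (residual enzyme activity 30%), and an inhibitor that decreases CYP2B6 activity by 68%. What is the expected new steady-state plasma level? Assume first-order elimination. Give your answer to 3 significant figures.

CYP3A4: 0.4 × 0.3 = 0.12
CYP2B6: 0.31 × 0.32 = 0.0992
Other: 0.29 (unchanged)
Relative clearance = 0.12 + 0.0992 + 0.29 = 0.5092.
Dividing the baseline by the relative clearance: 45.0 / 0.5092 = 88.4 μmol/L.

88.4 μmol/L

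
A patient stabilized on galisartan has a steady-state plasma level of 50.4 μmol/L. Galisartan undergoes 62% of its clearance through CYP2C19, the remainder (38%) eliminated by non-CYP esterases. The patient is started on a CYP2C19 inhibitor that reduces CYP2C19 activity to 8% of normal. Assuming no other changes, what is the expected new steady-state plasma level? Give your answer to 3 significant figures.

The CYP2C19 pathway (62% of clearance) falls to 0.08× activity: 0.62 × 0.08 = 0.0496.
Non-CYP routes (38%) are unchanged.
New clearance relative to baseline: 0.0496 + 0.38 = 0.4296.
New steady-state plasma level = baseline ÷ relative clearance = 50.4 / 0.4296 = 117 μmol/L.

117 μmol/L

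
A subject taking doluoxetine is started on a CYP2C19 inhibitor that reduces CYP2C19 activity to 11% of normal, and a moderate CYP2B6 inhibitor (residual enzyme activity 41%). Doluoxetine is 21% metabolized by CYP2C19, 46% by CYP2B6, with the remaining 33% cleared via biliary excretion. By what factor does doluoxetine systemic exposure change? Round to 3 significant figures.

1.85

CYP2C19: 0.21 × 0.11 = 0.0231
CYP2B6: 0.46 × 0.41 = 0.1886
Other: 0.33 (unchanged)
Relative clearance = 0.0231 + 0.1886 + 0.33 = 0.5417.
Net systemic exposure ratio = 1 / 0.5417 = 1.85.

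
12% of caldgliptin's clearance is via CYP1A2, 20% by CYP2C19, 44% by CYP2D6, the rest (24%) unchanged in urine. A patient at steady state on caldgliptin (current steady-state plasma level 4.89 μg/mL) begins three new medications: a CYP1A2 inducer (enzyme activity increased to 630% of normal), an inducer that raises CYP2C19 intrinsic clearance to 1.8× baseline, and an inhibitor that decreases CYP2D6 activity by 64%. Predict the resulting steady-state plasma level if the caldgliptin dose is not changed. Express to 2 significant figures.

CYP1A2: 0.12 × 6.3 = 0.756
CYP2C19: 0.2 × 1.8 = 0.36
CYP2D6: 0.44 × 0.36 = 0.1584
Other: 0.24 (unchanged)
CL_new/CL_old = 0.756 + 0.36 + 0.1584 + 0.24 = 1.5144.
New steady-state plasma level = 4.89 / 1.5144 = 3.2 μg/mL (concentration scales inversely with clearance).

3.2 μg/mL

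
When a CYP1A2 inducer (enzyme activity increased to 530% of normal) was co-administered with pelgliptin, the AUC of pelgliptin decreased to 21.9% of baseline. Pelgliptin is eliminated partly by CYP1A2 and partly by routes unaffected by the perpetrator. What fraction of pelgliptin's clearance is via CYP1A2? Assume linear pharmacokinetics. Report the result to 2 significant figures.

Call the CYP1A2 fraction fm. After the interaction, CL_new/CL_old = fm × 5.3 + (1 − fm).
AUC ratio = 1 / (new CL fraction), so new CL fraction = 1 / 0.219 = 4.566.
fm × 5.3 + 1 − fm = 4.566  ⇒  fm × (5.3 − 1) = 3.566  ⇒  fm = 0.83.

0.83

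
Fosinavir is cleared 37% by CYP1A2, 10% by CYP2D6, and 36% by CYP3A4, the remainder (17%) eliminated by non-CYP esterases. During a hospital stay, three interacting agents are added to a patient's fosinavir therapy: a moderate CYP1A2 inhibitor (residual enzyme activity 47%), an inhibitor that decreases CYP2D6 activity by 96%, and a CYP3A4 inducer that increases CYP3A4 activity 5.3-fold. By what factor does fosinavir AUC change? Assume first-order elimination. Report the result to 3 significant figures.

0.443

CYP1A2: 0.37 × 0.47 = 0.1739
CYP2D6: 0.1 × 0.04 = 0.004
CYP3A4: 0.36 × 5.3 = 1.908
Other: 0.17 (unchanged)
Relative clearance = 0.1739 + 0.004 + 1.908 + 0.17 = 2.2559.
AUC ∝ 1/CL: fold-change = 1 / 2.2559 = 0.443.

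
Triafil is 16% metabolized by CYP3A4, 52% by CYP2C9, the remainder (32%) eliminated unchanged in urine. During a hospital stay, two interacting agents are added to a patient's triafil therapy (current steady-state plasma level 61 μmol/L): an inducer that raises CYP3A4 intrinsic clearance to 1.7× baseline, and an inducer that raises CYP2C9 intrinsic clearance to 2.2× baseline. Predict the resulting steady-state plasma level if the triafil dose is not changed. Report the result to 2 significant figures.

The CYP3A4 pathway (16% of clearance) rises to 1.7× activity: 0.16 × 1.7 = 0.272.
The CYP2C9 pathway (52% of clearance) rises to 2.2× activity: 0.52 × 2.2 = 1.144.
The remaining 32% of clearance is unaffected.
Relative clearance = 0.272 + 1.144 + 0.32 = 1.736.
Dividing the baseline by the relative clearance: 61 / 1.736 = 35 μmol/L.

35 μmol/L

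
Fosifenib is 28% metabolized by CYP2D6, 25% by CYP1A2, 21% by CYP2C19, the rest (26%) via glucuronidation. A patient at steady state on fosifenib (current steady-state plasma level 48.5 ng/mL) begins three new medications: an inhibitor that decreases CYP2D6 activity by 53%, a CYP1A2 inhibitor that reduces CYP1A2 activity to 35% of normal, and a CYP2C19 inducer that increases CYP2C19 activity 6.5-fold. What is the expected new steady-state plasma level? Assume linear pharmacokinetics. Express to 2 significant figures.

CYP2D6: 0.28 × 0.47 = 0.1316
CYP1A2: 0.25 × 0.35 = 0.0875
CYP2C19: 0.21 × 6.5 = 1.365
Other: 0.26 (unchanged)
New clearance relative to baseline: 0.1316 + 0.0875 + 1.365 + 0.26 = 1.8441.
Steady-state plasma level ∝ 1/CL: new value = 48.5 / 1.8441 = 26 ng/mL.

26 ng/mL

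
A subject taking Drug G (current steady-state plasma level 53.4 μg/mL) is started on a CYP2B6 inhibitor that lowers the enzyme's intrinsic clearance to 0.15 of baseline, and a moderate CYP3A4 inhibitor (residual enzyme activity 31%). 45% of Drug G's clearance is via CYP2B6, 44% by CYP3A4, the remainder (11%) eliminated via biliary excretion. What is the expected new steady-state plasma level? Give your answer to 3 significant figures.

The CYP2B6 pathway (45% of clearance) falls to 0.15× activity: 0.45 × 0.15 = 0.0675.
The CYP3A4 pathway (44% of clearance) drops to 0.31× activity: 0.44 × 0.31 = 0.1364.
Non-CYP routes (11%) are unchanged.
New clearance relative to baseline: 0.0675 + 0.1364 + 0.11 = 0.3139.
Dividing the baseline by the relative clearance: 53.4 / 0.3139 = 170 μg/mL.

170 μg/mL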